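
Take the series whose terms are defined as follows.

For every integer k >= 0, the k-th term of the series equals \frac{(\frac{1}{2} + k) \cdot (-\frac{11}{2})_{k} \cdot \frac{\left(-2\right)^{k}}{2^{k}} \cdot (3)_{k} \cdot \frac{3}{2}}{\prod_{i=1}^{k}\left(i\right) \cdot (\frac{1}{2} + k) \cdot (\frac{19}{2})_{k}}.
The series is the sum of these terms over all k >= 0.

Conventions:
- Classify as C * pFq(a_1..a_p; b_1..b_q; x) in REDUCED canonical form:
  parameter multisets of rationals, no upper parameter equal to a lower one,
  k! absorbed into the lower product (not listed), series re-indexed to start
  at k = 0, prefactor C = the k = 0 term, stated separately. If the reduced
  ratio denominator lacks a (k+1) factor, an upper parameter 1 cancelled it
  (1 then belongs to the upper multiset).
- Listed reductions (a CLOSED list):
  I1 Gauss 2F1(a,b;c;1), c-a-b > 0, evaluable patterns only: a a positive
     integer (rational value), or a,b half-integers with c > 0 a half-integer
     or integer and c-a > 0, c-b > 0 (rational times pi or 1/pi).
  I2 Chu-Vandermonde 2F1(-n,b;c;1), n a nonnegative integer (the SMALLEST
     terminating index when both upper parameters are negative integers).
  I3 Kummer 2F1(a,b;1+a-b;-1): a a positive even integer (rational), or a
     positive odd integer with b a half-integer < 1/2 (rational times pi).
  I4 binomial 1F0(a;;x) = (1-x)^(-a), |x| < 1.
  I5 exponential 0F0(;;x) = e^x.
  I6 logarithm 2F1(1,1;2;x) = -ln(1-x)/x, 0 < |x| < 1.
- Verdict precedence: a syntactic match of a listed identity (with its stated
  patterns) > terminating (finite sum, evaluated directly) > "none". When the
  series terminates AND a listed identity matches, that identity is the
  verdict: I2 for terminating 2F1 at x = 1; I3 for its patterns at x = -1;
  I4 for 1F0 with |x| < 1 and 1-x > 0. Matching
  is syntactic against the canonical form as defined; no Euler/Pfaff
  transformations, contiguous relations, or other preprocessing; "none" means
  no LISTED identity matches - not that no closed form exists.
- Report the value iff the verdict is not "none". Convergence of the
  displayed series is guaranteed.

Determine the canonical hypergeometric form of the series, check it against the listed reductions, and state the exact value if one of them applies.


Canonical form: C = \frac{3}{2} times 2F1 with upper {-\frac{11}{2}, 3}, lower {\frac{19}{2}}, x = -1. Verdict: this is the Kummer evaluation I3 (x = -1; c = \frac{19}{2} equals 1+a-b for upper {-\frac{11}{2}, 3}: listed pattern). Sum: \frac{328185}{131072} \cdot \pi.

First insight: from the first term \frac{3}{2}: the two k-th powers (C = 3/2, x = -1) combine into one argument.
Adjacent-term ratio: r(k) = -1 * (k-\frac{11}{2}) (k+3) / [(k+\frac{19}{2}) (k+1)] ; factor over Q: parameters, x = -1, and C = \frac{3}{2}.


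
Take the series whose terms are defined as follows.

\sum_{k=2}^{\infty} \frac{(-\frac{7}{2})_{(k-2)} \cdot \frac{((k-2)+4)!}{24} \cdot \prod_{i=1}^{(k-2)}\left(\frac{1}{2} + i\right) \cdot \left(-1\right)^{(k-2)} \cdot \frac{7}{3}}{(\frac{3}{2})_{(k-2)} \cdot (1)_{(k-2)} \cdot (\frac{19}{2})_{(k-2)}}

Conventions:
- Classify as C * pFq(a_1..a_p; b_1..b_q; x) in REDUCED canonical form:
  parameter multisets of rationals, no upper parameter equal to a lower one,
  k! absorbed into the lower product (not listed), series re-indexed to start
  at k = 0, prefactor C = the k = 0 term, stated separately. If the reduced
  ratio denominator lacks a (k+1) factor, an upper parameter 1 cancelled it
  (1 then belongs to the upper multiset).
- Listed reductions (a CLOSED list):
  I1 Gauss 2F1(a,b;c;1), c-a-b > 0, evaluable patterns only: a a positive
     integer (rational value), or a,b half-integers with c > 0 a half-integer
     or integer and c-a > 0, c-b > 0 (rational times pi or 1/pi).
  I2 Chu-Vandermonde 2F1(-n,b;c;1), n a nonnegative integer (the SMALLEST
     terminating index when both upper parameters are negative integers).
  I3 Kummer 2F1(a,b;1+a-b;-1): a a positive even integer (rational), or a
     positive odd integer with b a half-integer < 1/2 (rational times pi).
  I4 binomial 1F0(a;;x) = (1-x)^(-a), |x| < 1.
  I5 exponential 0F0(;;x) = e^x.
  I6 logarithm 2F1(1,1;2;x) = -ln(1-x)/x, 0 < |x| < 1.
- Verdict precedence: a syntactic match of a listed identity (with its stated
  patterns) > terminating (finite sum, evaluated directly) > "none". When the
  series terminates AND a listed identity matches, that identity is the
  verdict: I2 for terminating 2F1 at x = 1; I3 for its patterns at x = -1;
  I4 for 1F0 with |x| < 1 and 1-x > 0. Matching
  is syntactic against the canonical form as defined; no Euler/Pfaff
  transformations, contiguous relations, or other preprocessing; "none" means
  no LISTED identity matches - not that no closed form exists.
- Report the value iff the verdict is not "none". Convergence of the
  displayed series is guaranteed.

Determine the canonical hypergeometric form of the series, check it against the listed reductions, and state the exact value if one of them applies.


Reduced: x = -1, 2F1, upper = {-\frac{7}{2}, 5}, lower = {\frac{19}{2}}, C = \frac{7}{3}. Verdict: Kummer's theorem (I3) matches (x = -1; c = \frac{19}{2} equals 1+a-b for upper {-\frac{7}{2}, 5}: listed pattern). Its exact value is \frac{1786785}{524288} \cdot \pi.

Structural cue: x = -1 and (1)_k (C = 7/3, x = -1) is k! itself.
Term ratio: r(k) = -1 * (k-\frac{7}{2}) (k+5) / [(k+\frac{19}{2}) (k+1)] - rational; roots negated = parameters, x = -1, C = \frac{7}{3}.


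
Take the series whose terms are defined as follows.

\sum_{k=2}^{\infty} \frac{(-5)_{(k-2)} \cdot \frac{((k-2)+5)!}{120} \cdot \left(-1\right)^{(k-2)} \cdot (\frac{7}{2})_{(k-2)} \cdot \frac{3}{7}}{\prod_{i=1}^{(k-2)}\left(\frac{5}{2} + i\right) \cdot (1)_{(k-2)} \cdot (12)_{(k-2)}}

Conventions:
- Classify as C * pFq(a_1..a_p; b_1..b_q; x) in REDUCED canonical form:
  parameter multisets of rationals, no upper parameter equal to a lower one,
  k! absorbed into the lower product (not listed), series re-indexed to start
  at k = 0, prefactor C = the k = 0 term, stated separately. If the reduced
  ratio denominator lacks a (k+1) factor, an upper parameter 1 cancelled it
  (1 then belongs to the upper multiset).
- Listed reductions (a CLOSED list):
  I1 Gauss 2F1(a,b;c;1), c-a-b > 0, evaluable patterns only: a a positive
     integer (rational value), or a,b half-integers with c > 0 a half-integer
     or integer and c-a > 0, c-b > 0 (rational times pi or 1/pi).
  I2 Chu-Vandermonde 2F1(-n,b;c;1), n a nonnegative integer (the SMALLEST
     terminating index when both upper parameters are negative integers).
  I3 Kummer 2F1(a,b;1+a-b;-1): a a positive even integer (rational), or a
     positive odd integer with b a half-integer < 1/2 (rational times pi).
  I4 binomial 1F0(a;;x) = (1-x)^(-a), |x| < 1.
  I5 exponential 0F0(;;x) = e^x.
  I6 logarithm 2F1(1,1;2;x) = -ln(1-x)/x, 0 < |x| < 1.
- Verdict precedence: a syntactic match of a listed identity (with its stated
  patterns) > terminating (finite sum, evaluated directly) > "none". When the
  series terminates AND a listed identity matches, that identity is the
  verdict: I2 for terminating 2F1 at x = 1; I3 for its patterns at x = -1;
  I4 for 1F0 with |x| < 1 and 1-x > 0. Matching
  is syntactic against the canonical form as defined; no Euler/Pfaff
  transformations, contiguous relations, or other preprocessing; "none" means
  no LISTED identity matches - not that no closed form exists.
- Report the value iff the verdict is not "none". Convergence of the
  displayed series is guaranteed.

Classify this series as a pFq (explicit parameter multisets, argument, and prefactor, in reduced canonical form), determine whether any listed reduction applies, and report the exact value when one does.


Canonical form: C = \frac{3}{7} times 2F1 with upper {-5, 6}, lower {12}, x = -1. Verdict: Kummer (I3) applies (x = -1; c = 12 equals 1+a-b for upper {-5, 6}: listed pattern). Its exact value is \frac{99}{28}.

Structural cue: from the first term \frac{3}{7}: the lower running product (C = 3/7, x = -1) is a rising factorial.
Term ratio: r(k) = -1 * (k-5) (k+6) / [(k+12) (k+1)] - rational; roots negated = parameters, x = -1, C = \frac{3}{7}.


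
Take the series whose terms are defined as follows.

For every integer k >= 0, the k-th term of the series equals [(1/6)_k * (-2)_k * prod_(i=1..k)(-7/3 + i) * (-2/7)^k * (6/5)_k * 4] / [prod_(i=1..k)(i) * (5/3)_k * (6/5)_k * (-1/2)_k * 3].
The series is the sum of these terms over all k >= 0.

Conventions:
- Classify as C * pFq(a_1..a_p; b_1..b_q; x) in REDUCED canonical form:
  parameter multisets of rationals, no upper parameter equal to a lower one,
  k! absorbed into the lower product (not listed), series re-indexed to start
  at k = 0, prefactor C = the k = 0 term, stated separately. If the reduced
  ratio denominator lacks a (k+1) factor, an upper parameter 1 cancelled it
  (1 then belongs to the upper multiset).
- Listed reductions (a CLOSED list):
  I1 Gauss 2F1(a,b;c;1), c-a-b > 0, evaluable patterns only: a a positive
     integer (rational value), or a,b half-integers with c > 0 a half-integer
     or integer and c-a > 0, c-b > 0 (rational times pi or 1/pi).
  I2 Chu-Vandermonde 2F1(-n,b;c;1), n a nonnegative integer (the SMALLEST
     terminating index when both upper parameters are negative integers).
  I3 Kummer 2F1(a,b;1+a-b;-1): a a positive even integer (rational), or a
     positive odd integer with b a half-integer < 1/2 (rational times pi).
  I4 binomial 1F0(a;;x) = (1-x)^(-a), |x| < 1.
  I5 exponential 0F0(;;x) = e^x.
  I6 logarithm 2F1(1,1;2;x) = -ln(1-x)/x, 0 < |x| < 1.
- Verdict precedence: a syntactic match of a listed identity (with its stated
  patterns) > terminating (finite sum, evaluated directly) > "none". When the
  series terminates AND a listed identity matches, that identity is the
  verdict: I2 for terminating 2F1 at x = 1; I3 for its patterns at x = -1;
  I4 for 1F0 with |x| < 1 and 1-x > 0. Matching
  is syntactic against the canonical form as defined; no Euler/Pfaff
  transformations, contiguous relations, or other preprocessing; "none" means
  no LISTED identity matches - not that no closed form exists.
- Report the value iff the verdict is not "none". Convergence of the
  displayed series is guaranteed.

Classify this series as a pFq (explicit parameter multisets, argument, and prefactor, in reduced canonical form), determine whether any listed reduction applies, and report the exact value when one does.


Key step: x = (-2/7) and the running product (prefactor 4/3) telescopes to a rising factorial.
Consecutive-term ratio: r(k) = (-2/7) * (k-2) (k-4/3) (k+1/6) / [(k-1/2) (k+5/3) (k+1)] - rational in k. x = (-2/7); t_0 = 4/3; negate the roots.

Prefactor 4/3, argument -2/7: 3F2 with upper {-2, -4/3, 1/6} over lower {-1/2, 5/3}. Verdict: terminating - upper parameter -2 makes this a finite sum (last index 2), evaluated exactly. Value: 1444/945.


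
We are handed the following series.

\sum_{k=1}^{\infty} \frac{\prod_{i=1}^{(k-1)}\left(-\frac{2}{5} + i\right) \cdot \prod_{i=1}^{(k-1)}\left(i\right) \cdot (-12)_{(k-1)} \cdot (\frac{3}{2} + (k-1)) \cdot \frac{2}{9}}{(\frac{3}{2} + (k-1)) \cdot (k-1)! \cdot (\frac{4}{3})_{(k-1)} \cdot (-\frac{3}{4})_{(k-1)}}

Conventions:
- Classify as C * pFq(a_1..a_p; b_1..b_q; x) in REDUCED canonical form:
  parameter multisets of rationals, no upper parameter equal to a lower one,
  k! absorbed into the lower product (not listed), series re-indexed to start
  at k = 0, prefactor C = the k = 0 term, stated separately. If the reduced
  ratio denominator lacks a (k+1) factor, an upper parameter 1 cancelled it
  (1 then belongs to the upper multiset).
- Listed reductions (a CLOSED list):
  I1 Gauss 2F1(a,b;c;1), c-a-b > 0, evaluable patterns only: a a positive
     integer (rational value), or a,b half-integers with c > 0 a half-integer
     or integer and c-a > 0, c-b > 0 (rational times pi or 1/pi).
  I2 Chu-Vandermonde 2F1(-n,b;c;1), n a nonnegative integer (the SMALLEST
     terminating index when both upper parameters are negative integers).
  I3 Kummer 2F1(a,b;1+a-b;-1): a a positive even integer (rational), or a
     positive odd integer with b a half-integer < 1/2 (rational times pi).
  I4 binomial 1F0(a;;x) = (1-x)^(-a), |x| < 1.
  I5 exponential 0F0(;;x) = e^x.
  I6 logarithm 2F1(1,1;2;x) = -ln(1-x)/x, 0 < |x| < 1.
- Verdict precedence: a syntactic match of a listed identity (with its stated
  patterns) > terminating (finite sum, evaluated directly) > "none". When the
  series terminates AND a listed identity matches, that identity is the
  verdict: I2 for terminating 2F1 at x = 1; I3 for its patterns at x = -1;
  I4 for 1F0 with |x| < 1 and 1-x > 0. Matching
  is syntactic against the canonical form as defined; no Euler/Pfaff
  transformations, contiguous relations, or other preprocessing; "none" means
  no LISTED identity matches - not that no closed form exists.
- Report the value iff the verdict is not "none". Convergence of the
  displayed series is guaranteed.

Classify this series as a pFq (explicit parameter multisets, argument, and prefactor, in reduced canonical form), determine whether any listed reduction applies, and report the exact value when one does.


The series (x = 1) is 3F2: upper {-12, \frac{3}{5}, 1}, lower {-\frac{3}{4}, \frac{4}{3}}, prefactor \frac{2}{9}. Verdict: terminating at k = 12: the factor (-12)_k kills every later term; summing the 13 survivors is exact. Sum: -\frac{39980629940630199416806}{380505570503082275390625}.

The tell: with t_0 = \frac{2}{9}, k + 3/2 divides numerator and denominator alike; C = 2/9, x = 1 after cancelling.
Ratio: r(k) = 1 * (k-12) (k+\frac{3}{5}) (k+1) / [(k-\frac{3}{4}) (k+\frac{4}{3}) (k+1)] - poly over poly, x = 1 from leading terms; C = \frac{2}{9} at k = 0.


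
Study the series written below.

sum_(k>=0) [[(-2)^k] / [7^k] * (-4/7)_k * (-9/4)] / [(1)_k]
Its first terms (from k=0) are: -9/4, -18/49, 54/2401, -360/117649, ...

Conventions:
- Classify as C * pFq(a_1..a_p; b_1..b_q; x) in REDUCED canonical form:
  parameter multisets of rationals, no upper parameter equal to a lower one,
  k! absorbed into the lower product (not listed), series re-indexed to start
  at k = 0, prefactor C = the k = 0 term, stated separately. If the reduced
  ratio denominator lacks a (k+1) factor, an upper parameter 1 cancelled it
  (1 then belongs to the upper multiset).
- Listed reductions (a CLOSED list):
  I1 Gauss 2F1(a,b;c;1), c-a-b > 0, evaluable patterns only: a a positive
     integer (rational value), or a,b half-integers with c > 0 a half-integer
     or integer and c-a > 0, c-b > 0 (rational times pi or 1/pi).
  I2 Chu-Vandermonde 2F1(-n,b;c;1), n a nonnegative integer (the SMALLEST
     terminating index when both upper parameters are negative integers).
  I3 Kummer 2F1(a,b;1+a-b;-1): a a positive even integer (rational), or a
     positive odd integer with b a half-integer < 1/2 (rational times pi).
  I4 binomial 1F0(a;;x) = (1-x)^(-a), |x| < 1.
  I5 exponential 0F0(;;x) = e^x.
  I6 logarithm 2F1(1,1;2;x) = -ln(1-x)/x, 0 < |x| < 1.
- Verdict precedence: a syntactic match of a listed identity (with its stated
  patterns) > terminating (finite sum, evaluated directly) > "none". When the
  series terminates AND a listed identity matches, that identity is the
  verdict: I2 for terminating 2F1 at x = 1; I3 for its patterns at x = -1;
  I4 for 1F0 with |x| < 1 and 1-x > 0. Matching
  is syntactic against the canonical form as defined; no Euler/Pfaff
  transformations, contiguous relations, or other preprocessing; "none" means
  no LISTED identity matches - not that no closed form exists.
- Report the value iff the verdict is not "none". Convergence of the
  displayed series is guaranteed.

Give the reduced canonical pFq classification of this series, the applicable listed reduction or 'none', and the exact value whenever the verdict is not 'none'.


With C = -9/4: the canonical form is 1F0(-4/7; -; -2/7). Verdict: binomial (I4) fires (the 1F0 binomial series: exponent 4/7, x = -2/7). Value: (-9/4) * (9/7)^(4/7).

Key observation: t_0 being -9/4, the two geometric factors (C = -9/4, x = -2/7) combine into one argument.
Ratio: r(k) = (-2/7) * (k-4/7) / [(k+1)] ; factor over Q: parameters, x = (-2/7), and C = -9/4.


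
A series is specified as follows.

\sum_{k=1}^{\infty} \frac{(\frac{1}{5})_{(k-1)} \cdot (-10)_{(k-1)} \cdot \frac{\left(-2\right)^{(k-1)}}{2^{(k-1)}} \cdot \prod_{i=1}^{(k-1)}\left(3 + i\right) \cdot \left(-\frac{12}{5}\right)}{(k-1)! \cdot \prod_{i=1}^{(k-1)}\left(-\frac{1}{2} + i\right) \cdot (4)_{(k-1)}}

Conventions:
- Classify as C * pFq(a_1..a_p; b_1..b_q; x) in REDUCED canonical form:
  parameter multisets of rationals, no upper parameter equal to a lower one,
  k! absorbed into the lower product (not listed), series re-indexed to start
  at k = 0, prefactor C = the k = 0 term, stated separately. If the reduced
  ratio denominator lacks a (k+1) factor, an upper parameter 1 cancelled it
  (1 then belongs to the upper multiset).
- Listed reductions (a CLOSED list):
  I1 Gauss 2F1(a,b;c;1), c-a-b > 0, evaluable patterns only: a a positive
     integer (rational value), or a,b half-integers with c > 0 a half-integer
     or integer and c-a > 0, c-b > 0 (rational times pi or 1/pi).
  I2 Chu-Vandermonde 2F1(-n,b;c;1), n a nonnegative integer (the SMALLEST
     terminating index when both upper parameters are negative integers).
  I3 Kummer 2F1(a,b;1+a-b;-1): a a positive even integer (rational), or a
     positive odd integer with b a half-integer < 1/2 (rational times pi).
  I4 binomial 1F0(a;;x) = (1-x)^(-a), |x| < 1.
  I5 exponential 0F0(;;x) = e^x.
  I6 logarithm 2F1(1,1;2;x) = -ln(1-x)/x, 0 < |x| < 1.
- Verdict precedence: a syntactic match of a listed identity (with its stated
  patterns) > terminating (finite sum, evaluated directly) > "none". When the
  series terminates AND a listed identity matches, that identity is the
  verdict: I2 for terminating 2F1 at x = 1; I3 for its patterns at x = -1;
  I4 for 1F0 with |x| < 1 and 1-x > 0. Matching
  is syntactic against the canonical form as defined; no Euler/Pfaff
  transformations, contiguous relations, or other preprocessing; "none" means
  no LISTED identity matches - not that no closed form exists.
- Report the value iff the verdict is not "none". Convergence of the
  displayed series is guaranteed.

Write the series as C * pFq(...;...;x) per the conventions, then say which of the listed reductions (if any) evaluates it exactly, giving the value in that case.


Classification (C = -\frac{12}{5}): 2F1 with upper {-10, \frac{1}{5}}, lower {\frac{1}{2}}, argument x = -1. Verdict: terminating (-10 upstairs). 11 nonzero terms in all; added directly. Value: -\frac{239498522950548}{394287109375}.

Structural cue: t_0 being -\frac{12}{5}, the lower running product (C = -12/5) is a rising factorial.
Consecutive-term ratio: r(k) = -1 * (k-10) (k+\frac{1}{5}) / [(k+\frac{1}{2}) (k+1)] - rational; roots negated = parameters, x = -1, C = -\frac{12}{5}.


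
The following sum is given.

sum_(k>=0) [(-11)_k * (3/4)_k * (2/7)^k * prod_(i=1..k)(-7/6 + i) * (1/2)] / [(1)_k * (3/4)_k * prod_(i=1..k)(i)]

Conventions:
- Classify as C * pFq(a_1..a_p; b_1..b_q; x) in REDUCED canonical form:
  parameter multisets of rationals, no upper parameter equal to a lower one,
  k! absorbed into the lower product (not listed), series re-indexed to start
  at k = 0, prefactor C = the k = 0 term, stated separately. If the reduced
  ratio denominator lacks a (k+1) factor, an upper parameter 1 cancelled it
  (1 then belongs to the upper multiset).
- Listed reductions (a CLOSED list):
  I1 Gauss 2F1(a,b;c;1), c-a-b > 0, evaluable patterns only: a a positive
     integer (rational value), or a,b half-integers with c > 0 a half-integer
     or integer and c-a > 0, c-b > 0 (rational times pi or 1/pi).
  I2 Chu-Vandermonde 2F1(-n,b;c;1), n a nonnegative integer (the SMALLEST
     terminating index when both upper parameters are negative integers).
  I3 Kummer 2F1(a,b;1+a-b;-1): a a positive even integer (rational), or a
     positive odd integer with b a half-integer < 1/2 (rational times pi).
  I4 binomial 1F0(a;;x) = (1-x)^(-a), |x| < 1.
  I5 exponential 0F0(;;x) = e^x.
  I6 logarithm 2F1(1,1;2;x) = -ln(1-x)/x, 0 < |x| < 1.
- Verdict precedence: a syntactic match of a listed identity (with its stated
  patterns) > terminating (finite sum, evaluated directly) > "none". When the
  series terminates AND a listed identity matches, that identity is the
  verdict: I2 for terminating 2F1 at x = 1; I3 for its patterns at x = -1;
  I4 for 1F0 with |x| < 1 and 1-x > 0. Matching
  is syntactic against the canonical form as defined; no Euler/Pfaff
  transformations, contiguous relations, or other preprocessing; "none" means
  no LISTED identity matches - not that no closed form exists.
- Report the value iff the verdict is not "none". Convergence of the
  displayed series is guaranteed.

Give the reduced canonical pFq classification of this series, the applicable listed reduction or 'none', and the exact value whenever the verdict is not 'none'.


Reduced: x = 2/7, 2F1, upper = {-11, -1/6}, lower = {1}, C = 1/2. Verdict: terminating. (-11)_k vanishes past k = 11, leaving a 12-term sum, computed directly. Exact value: 4813943467577378815/7263354251243494656.

First insight: t_0 = 1/2 here, and (1)_k (C = 1/2) is k! itself.
Step ratio: r(k) = (2/7) * (k-11) (k-1/6) / [(k+1) (k+1)] - rational; roots negated = parameters, x = (2/7), C = 1/2.


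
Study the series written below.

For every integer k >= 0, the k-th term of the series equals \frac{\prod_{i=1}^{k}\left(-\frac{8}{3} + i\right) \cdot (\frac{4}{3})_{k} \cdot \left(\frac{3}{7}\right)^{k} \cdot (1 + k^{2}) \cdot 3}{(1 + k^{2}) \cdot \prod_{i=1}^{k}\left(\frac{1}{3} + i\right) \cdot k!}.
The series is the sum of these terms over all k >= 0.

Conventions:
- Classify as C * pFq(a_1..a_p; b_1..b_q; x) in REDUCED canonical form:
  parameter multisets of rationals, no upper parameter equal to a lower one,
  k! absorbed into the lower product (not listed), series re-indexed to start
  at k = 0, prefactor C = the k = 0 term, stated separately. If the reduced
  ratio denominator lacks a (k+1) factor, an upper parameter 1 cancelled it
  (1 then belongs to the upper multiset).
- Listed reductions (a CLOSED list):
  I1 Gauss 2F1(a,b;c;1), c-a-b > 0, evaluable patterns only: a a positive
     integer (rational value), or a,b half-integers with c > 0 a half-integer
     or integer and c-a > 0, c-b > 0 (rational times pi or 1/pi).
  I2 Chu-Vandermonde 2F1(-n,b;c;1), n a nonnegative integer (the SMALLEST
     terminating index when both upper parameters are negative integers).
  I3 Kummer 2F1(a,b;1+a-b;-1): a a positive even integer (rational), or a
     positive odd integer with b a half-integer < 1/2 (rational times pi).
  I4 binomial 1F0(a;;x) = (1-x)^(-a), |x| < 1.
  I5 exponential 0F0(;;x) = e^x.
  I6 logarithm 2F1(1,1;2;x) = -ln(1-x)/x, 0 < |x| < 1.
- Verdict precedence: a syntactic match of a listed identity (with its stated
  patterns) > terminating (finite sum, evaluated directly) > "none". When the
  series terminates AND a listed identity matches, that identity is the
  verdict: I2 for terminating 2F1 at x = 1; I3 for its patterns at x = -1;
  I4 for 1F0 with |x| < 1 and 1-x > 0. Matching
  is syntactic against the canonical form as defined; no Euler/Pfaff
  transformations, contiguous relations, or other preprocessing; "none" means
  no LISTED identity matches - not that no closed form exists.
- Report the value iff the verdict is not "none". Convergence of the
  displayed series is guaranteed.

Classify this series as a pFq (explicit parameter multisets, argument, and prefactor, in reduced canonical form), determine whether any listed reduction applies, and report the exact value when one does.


At argument \frac{3}{7}: a 1F0 with upper {-\frac{5}{3}}, lower {-}, scaled by C = 3. Verdict: the I4 binomial reduction applies (the 1F0 binomial series: exponent 5/3, x = \frac{3}{7}). Exact value: 3 \cdot \left(\frac{4}{7}\right)^{\frac{5}{3}}.

The tell: with t_0 = 3, striking the common factor k^2 + 1 reduces the term (C = 3, x = 3/7).
Term ratio: r(k) = \frac{3}{7} * (k-\frac{5}{3}) / [(k+1)] - rational; roots negated = parameters, x = \frac{3}{7}, C = 3.


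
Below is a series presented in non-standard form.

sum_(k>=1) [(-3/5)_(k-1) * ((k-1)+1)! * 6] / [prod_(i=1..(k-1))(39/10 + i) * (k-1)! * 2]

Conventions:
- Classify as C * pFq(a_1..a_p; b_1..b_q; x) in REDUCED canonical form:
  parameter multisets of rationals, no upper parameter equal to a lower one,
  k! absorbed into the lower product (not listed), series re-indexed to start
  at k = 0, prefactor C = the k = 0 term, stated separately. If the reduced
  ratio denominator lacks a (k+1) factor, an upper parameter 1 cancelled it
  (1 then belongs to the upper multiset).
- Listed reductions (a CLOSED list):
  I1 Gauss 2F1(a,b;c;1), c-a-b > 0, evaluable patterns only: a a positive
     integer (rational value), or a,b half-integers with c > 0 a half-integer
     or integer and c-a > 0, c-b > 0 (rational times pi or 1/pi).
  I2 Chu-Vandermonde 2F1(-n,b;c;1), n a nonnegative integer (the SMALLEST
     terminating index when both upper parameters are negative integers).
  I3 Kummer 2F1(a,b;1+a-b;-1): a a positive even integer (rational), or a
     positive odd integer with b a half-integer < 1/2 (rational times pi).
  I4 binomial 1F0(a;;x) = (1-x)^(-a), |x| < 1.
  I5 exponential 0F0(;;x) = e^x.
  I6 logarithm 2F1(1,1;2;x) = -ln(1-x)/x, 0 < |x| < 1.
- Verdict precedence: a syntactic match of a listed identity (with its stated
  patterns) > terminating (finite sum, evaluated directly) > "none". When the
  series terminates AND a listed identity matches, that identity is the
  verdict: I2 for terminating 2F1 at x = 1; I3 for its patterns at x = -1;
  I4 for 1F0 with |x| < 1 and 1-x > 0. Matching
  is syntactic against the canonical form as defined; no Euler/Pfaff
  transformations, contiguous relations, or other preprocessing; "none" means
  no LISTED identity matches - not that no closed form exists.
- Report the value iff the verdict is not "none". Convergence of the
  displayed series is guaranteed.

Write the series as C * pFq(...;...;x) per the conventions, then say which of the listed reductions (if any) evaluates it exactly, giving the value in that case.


Reduced: x = 1, 2F1, upper = {-3/5, 2}, lower = {49/10}, C = 3. Verdict (x = 1): the Gauss summation I1 applies (x = 1: the Gamma ratio telescopes since c-a-b = 7/2 > 0 and a = 2 in Z>0). Its exact value is 377/175.

Key observation: t_0 = 3 here, and the factorial ratio (C = 3) (k+a-1)!/(a-1)! is a rising factorial (a)_k.
Adjacent-term ratio: r(k) = 1 * (k-3/5) (k+2) / [(k+49/10) (k+1)] ; factor over Q: parameters, x = 1, and C = 3.


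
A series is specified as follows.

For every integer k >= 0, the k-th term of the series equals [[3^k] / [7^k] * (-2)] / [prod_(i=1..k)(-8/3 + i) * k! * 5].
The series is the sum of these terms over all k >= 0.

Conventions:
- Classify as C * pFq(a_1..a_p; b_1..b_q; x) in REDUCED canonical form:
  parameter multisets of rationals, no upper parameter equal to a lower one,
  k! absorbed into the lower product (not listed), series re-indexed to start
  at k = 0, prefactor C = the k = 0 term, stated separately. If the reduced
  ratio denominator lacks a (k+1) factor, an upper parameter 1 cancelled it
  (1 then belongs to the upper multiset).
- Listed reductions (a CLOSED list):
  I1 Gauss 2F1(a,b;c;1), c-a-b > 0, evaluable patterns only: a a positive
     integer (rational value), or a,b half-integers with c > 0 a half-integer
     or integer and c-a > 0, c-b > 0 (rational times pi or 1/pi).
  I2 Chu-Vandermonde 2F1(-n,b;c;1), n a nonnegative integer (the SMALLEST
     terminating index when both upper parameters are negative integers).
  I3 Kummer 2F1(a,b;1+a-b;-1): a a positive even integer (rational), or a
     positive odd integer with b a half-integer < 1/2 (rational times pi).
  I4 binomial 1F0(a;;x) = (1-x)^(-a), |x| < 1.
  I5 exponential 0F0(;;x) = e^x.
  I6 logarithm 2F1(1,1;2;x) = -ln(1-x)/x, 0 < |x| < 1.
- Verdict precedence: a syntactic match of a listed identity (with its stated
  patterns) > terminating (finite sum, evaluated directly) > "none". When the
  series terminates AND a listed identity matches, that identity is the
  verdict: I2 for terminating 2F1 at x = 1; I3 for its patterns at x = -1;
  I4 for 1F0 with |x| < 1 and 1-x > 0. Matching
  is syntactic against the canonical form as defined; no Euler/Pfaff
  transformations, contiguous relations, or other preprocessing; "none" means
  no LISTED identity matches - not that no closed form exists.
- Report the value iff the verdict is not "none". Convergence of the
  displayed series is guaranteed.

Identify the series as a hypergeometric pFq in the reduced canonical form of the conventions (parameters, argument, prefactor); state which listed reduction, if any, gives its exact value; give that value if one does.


x = 3/7 here; the reduced form reads 0F1, upper {-}, lower {-5/3}, C = -2/5. Verdict: none. Every listed pattern misses the 0F1 form at 3/7, upper {-}.

Structural cue: with t_0 = -2/5, the lower running product (C = -2/5) is a rising factorial.
Step ratio: r(k) = (3/7) * 1 / [(k-5/3) (k+1)] - rational in k. x = (3/7); t_0 = -2/5; negate the roots.


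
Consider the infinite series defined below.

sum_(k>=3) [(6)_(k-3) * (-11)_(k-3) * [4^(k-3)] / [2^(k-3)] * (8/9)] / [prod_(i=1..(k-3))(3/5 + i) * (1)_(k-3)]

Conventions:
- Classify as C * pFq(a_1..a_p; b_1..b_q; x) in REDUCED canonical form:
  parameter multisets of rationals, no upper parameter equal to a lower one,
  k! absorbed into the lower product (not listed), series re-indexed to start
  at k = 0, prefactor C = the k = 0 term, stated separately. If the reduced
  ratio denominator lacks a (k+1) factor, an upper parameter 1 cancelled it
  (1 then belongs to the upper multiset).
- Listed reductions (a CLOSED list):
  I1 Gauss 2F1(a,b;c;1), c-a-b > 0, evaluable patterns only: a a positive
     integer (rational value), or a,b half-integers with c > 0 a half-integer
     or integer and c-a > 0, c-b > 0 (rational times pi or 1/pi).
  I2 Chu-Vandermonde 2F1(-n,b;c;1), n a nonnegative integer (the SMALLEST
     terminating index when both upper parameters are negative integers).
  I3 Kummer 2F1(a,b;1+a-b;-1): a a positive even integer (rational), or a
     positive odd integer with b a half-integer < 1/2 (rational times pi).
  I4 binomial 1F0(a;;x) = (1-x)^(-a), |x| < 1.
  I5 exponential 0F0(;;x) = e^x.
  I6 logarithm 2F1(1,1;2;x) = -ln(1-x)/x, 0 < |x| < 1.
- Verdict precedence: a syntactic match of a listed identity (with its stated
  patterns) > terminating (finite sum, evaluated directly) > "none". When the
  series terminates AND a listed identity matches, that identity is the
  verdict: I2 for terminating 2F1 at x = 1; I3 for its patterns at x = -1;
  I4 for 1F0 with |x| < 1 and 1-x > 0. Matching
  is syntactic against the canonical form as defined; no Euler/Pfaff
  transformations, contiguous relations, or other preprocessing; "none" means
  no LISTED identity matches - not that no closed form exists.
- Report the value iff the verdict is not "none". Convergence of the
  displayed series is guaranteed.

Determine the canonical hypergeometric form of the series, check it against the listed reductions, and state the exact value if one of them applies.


Structural cue: t_0 = 8/9 here, and the lower running product (prefactor 8/9) is a rising factorial.
Ratio: r(k) = 2 * (k-11) (k+6) / [(k+8/5) (k+1)] ; factor over Q: parameters, x = 2, and C = 8/9.

The series (x = 2) is 2F1: upper {-11, 6}, lower {8/5}, prefactor 8/9. Verdict: terminating. With -11 upstairs the series is a 12-term polynomial sum; evaluated term by term. Hence: -1971432803084/259935903.


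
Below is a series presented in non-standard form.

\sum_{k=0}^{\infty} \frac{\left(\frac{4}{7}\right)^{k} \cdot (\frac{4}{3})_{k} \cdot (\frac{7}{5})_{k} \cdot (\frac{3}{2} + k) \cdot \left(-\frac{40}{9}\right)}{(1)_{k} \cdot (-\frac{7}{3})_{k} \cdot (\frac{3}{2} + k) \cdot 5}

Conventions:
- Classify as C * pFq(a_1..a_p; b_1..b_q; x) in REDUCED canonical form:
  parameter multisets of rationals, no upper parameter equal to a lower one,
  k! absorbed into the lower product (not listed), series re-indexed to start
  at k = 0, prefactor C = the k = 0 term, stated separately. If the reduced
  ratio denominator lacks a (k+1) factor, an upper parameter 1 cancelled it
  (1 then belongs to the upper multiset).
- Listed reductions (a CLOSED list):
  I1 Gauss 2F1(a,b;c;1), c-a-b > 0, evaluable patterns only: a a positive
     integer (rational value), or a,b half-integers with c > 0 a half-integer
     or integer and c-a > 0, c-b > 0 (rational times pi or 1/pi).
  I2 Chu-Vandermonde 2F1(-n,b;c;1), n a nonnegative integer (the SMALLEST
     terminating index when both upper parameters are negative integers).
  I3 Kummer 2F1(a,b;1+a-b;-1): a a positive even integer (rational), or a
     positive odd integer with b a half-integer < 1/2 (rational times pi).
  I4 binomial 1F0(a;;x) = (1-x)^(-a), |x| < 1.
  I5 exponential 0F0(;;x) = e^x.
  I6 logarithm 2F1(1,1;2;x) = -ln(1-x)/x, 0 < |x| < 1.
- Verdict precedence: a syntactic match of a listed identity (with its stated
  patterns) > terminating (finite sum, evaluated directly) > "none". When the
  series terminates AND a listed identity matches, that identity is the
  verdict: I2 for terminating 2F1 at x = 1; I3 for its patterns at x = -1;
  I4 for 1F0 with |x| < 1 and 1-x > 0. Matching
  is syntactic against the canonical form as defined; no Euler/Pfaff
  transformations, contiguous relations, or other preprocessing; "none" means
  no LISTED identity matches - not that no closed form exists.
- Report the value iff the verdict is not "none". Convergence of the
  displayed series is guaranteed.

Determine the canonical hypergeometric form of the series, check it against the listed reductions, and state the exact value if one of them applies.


Key step: x = \frac{4}{7} and (1)_k (C = -8/9) is k! itself.
Term ratio: r(k) = \frac{4}{7} * (k+\frac{4}{3}) (k+\frac{7}{5}) / [(k-\frac{7}{3}) (k+1)] - rational; roots negated = parameters, x = \frac{4}{7}, C = -\frac{8}{9}.

Prefactor -\frac{8}{9}, argument \frac{4}{7}: 2F1 with upper {\frac{4}{3}, \frac{7}{5}} over lower {-\frac{7}{3}}. Verdict: none - this 2F1 at x = \frac{4}{7} matches no listed pattern, and upper {\frac{4}{3}, \frac{7}{5}} holds no stopper.


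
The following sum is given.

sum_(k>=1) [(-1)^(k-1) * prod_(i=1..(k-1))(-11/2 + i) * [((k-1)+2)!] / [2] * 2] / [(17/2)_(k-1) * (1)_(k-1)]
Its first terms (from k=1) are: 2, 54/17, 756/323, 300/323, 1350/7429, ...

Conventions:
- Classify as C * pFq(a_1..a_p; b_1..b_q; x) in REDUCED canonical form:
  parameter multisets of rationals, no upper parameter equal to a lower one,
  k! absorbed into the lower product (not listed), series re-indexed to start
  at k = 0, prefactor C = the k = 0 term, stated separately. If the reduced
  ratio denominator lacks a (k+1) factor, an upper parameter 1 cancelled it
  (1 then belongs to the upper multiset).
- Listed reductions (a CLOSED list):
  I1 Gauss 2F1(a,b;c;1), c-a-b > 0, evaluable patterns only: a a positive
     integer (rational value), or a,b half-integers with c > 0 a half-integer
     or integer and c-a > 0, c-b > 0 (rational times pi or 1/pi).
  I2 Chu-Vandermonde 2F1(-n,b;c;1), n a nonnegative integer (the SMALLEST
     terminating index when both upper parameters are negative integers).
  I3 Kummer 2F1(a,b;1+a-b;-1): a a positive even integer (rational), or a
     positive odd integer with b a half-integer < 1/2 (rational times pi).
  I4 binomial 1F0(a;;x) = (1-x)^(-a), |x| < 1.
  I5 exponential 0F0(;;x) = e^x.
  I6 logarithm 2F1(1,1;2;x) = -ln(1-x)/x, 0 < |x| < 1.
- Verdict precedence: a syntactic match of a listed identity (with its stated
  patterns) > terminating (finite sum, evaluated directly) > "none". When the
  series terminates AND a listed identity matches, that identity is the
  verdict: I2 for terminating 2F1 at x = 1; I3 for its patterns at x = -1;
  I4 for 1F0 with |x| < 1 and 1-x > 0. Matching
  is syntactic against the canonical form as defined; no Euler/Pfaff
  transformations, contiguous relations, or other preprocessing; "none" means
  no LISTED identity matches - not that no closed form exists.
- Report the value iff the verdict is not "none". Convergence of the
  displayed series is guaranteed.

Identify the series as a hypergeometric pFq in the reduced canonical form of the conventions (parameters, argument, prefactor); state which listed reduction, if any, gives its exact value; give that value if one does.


With C = 2: the canonical form is 2F1(-9/2, 3; 17/2; -1). Verdict: Kummer's theorem (I3) fires (x = -1; c = 17/2 equals 1+a-b for upper {-9/2, 3}: listed pattern). Exact value: (45045/16384) * pi.

Structural cue: x = (-1) and the factorial ratio (C = 2, x = -1) (k+a-1)!/(a-1)! is a rising factorial (a)_k.
Consecutive-term ratio: r(k) = (-1) * (k-9/2) (k+3) / [(k+17/2) (k+1)] - poly over poly, x = (-1) from leading terms; C = 2 at k = 0.


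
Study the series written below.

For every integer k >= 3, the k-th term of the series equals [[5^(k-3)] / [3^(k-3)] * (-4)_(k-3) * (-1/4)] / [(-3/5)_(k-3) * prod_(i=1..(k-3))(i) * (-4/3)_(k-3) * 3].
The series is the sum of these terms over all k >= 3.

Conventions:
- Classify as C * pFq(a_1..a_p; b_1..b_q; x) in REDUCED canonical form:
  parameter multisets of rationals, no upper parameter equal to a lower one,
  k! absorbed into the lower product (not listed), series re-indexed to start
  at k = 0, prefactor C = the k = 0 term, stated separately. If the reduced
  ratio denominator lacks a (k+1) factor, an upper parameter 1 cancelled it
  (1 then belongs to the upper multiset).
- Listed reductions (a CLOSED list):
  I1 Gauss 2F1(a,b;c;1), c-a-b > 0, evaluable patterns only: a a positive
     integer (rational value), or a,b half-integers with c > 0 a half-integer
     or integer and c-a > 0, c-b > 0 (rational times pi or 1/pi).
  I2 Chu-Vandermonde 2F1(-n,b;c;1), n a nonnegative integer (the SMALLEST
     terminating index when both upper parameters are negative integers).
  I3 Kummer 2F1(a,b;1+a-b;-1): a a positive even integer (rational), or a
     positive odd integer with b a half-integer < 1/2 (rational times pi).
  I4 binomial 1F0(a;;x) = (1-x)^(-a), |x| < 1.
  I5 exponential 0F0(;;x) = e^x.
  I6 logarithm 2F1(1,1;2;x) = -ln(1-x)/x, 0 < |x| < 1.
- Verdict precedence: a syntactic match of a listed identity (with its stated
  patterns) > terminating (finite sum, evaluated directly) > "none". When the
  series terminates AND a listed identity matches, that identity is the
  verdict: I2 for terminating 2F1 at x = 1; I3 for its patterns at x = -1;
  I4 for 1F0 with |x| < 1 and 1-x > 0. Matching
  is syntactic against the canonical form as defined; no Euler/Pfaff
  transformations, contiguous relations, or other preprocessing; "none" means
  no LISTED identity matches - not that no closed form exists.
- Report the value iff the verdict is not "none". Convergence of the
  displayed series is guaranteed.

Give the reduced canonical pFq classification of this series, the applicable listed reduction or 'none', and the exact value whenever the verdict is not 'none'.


Canonical form: C = -1/12 times 1F2 with upper {-4}, lower {-4/3, -3/5}, x = 5/3. Verdict: terminating - upper -4 stops the sum at k = 4; the 5 terms are added exactly. Sum: -12307/48384.

Structural cue: t_0 being -1/12, the product of the first k integers (C = -1/12) is k!.
Consecutive-term ratio: r(k) = (5/3) * (k-4) / [(k-4/3) (k-3/5) (k+1)] - rational in k, leading ratio (5/3); with t_0 = -1/12, classification follows.


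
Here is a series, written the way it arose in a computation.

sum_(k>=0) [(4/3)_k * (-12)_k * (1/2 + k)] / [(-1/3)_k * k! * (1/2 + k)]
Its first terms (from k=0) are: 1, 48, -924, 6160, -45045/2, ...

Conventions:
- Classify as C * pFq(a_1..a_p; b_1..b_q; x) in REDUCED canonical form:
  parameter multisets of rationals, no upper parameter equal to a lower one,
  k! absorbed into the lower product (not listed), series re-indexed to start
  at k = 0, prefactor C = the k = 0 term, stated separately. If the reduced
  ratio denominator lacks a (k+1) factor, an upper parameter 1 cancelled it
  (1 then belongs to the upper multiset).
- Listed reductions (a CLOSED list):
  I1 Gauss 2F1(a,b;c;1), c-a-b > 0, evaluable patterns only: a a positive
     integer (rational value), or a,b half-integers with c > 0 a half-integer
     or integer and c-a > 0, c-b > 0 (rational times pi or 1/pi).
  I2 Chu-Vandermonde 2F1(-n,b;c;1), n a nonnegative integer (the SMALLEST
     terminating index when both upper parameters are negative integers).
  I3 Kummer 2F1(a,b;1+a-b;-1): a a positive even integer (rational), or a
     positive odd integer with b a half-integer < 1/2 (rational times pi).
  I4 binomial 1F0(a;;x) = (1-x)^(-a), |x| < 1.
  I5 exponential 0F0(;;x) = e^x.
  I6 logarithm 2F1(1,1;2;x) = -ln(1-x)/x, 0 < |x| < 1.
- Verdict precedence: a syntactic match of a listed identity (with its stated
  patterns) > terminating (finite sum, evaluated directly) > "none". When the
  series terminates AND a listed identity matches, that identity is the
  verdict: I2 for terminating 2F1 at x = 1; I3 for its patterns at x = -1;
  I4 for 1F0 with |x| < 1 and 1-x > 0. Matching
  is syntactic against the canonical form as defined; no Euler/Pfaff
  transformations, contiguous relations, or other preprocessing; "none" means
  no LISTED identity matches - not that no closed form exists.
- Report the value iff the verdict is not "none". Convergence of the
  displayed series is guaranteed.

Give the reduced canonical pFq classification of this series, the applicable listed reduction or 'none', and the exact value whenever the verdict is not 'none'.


Key step: t_0 being 1, striking the common factor k + 1/2 reduces the term (C = 1, x = 1).
Term ratio: r(k) = 1 * (k-12) (k+4/3) / [(k-1/3) (k+1)] - poly over poly, x = 1 from leading terms; C = 1 at k = 0.

Canonical form: C = 1 times 2F1 with upper {-12, 4/3}, lower {-1/3}, x = 1. Verdict: this is Chu-Vandermonde (I2) (terminating 2F1 at x = 1 with n = 12, b = 4/3, c = -1/3). Its exact value is -3325/45356.
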